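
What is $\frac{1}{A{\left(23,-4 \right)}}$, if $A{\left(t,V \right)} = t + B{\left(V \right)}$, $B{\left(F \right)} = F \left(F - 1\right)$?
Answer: $\frac{1}{43} \approx 0.023256$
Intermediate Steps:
$B{\left(F \right)} = F \left(-1 + F\right)$
$A{\left(t,V \right)} = t + V \left(-1 + V\right)$
$\frac{1}{A{\left(23,-4 \right)}} = \frac{1}{23 - 4 \left(-1 - 4\right)} = \frac{1}{23 - -20} = \frac{1}{23 + 20} = \frac{1}{43}$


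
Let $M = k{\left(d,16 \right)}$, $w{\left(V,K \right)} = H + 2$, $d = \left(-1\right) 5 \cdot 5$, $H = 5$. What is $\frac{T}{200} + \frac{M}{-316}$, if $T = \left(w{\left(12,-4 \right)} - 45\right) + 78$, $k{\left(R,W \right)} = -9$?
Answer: $\frac{361}{1580} \approx 0.22848$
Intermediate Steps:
$d = -25$ ($d = \left(-5\right) 5 = -25$)
$w{\left(V,K \right)} = 7$ ($w{\left(V,K \right)} = 5 + 2 = 7$)
$M = -9$
$T = 40$ ($T = \left(7 - 45\right) + 78 = -38 + 78 = 40$)
$\frac{T}{200} + \frac{M}{-316} = \frac{40}{200} - \frac{9}{-316} = 40 \cdot \frac{1}{200} - - \frac{9}{316} = \frac{1}{5} + \frac{9}{316} = \frac{361}{1580}$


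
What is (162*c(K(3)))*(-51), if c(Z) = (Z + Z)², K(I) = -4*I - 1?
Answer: -5585112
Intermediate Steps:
K(I) = -1 - 4*I
c(Z) = 4*Z² (c(Z) = (2*Z)² = 4*Z²)
(162*c(K(3)))*(-51) = (162*(4*(-1 - 4*3)²))*(-51) = (162*(4*(-1 - 12)²))*(-51) = (162*(4*(-13)²))*(-51) = (162*(4*169))*(-51) = (162*676)*(-51) = 109512*(-51) = -5585112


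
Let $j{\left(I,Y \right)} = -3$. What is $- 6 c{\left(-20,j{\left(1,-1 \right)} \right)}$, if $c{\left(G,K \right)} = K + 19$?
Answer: $-96$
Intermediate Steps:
$c{\left(G,K \right)} = 19 + K$
$- 6 c{\left(-20,j{\left(1,-1 \right)} \right)} = - 6 \left(19 - 3\right) = \left(-6\right) 16 = -96$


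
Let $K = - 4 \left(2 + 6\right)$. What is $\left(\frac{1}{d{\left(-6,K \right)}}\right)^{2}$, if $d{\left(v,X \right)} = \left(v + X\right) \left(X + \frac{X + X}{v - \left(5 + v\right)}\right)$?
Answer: $\frac{25}{13307904} \approx 1.8786 \cdot 10^{-6}$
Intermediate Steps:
$K = -32$ ($K = \left(-4\right) 8 = -32$)
$d{\left(v,X \right)} = \frac{3 X \left(X + v\right)}{5}$ ($d{\left(v,X \right)} = \left(X + v\right) \left(X + \frac{2 X}{-5}\right) = \left(X + v\right) \left(X + 2 X \left(- \frac{1}{5}\right)\right) = \left(X + v\right) \left(X - \frac{2 X}{5}\right) = \left(X + v\right) \frac{3 X}{5} = \frac{3 X \left(X + v\right)}{5}$)
$\left(\frac{1}{d{\left(-6,K \right)}}\right)^{2} = \left(\frac{1}{\frac{3}{5} \left(-32\right) \left(-32 - 6\right)}\right)^{2} = \left(\frac{1}{\frac{3}{5} \left(-32\right) \left(-38\right)}\right)^{2} = \left(\frac{1}{\frac{3648}{5}}\right)^{2} = \left(\frac{5}{3648}\right)^{2} = \frac{25}{13307904}$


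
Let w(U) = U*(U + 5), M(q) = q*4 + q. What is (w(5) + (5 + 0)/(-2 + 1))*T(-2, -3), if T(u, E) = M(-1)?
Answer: -225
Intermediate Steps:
M(q) = 5*q (M(q) = 4*q + q = 5*q)
T(u, E) = -5 (T(u, E) = 5*(-1) = -5)
w(U) = U*(5 + U)
(w(5) + (5 + 0)/(-2 + 1))*T(-2, -3) = (5*(5 + 5) + (5 + 0)/(-2 + 1))*(-5) = (5*10 + 5/(-1))*(-5) = (50 - 1*5)*(-5) = (50 - 5)*(-5) = 45*(-5) = -225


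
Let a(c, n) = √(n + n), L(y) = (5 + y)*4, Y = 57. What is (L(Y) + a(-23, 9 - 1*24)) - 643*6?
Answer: -3610 + I*√30 ≈ -3610.0 + 5.4772*I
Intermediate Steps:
L(y) = 20 + 4*y
a(c, n) = √2*√n (a(c, n) = √(2*n) = √2*√n)
(L(Y) + a(-23, 9 - 1*24)) - 643*6 = ((20 + 4*57) + √2*√(9 - 1*24)) - 643*6 = ((20 + 228) + √2*√(9 - 24)) - 3858 = (248 + √2*√(-15)) - 3858 = (248 + √2*(I*√15)) - 3858 = (248 + I*√30) - 3858 = -3610 + I*√30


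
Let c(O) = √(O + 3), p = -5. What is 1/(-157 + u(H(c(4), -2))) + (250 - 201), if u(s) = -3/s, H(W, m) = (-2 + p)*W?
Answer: 414221451/8454598 - 21*√7/8454598 ≈ 48.994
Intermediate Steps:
c(O) = √(3 + O)
H(W, m) = -7*W (H(W, m) = (-2 - 5)*W = -7*W)
1/(-157 + u(H(c(4), -2))) + (250 - 201) = 1/(-157 - 3*(-1/(7*√(3 + 4)))) + (250 - 201) = 1/(-157 - 3*(-√7/49)) + 49 = 1/(-157 - (-3)*√7/49) + 49 = 1/(-157 + 3*√7/49) + 49 = 49 + 1/(-157 + 3*√7/49)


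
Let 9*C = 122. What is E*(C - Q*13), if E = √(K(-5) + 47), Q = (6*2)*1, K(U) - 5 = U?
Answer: -1282*√47/9 ≈ -976.55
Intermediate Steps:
C = 122/9 (C = (⅑)*122 = 122/9 ≈ 13.556)
K(U) = 5 + U
Q = 12 (Q = 12*1 = 12)
E = √47 (E = √((5 - 5) + 47) = √(0 + 47) = √47 ≈ 6.8557)
E*(C - Q*13) = √47*(122/9 - 12*13) = √47*(122/9 - 1*156) = √47*(122/9 - 156) = √47*(-1282/9) = -1282*√47/9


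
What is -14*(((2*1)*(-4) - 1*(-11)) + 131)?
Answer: -1876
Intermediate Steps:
-14*(((2*1)*(-4) - 1*(-11)) + 131) = -14*((2*(-4) + 11) + 131) = -14*((-8 + 11) + 131) = -14*(3 + 131) = -14*134 = -1876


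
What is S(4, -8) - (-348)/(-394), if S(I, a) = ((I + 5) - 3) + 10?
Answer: 2978/197 ≈ 15.117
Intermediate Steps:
S(I, a) = 12 + I (S(I, a) = ((5 + I) - 3) + 10 = (2 + I) + 10 = 12 + I)
S(4, -8) - (-348)/(-394) = (12 + 4) - (-348)/(-394) = 16 - (-348)*(-1)/394 = 16 - 1*174/197 = 16 - 174/197 = 2978/197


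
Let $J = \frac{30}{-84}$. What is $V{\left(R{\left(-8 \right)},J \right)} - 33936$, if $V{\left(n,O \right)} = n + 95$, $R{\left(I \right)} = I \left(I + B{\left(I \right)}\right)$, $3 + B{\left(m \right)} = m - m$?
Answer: $-33753$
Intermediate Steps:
$J = - \frac{5}{14}$ ($J = 30 \left(- \frac{1}{84}\right) = - \frac{5}{14} \approx -0.35714$)
$B{\left(m \right)} = -3$ ($B{\left(m \right)} = -3 + \left(m - m\right) = -3 + 0 = -3$)
$R{\left(I \right)} = I \left(-3 + I\right)$ ($R{\left(I \right)} = I \left(I - 3\right) = I \left(-3 + I\right)$)
$V{\left(n,O \right)} = 95 + n$
$V{\left(R{\left(-8 \right)},J \right)} - 33936 = \left(95 - 8 \left(-3 - 8\right)\right) - 33936 = \left(95 - -88\right) - 33936 = \left(95 + 88\right) - 33936 = 183 - 33936 = -33753$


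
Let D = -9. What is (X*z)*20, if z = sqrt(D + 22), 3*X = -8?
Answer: -160*sqrt(13)/3 ≈ -192.30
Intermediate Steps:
X = -8/3 (X = (1/3)*(-8) = -8/3 ≈ -2.6667)
z = sqrt(13) (z = sqrt(-9 + 22) = sqrt(13) ≈ 3.6056)
(X*z)*20 = -8*sqrt(13)/3*20 = -160*sqrt(13)/3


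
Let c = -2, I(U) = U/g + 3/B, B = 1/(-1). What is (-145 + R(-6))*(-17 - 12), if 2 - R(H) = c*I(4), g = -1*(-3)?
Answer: 12731/3 ≈ 4243.7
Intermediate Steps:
g = 3
B = -1
I(U) = -3 + U/3 (I(U) = U/3 + 3/(-1) = U*(⅓) + 3*(-1) = U/3 - 3 = -3 + U/3)
R(H) = -4/3 (R(H) = 2 - (-2)*(-3 + (⅓)*4) = 2 - (-2)*(-3 + 4/3) = 2 - (-2)*(-5)/3 = 2 - 1*10/3 = 2 - 10/3 = -4/3)
(-145 + R(-6))*(-17 - 12) = (-145 - 4/3)*(-17 - 12) = -439/3*(-29) = 12731/3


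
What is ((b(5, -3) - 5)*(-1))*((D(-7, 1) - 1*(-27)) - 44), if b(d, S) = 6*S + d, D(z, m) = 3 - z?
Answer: -126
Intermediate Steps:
b(d, S) = d + 6*S
((b(5, -3) - 5)*(-1))*((D(-7, 1) - 1*(-27)) - 44) = (((5 + 6*(-3)) - 5)*(-1))*(((3 - 1*(-7)) - 1*(-27)) - 44) = (((5 - 18) - 5)*(-1))*(((3 + 7) + 27) - 44) = ((-13 - 5)*(-1))*((10 + 27) - 44) = (-18*(-1))*(37 - 44) = 18*(-7) = -126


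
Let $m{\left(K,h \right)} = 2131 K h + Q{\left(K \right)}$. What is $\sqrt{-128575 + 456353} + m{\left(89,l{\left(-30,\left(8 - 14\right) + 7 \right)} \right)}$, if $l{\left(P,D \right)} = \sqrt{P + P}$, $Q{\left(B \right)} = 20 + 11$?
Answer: $31 + \sqrt{327778} + 379318 i \sqrt{15} \approx 603.52 + 1.4691 \cdot 10^{6} i$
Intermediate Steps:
$Q{\left(B \right)} = 31$
$l{\left(P,D \right)} = \sqrt{2} \sqrt{P}$ ($l{\left(P,D \right)} = \sqrt{2 P} = \sqrt{2} \sqrt{P}$)
$m{\left(K,h \right)} = 31 + 2131 K h$ ($m{\left(K,h \right)} = 2131 K h + 31 = 31 + 2131 K h$)
$\sqrt{-128575 + 456353} + m{\left(89,l{\left(-30,\left(8 - 14\right) + 7 \right)} \right)} = \sqrt{-128575 + 456353} + \left(31 + 2131 \cdot 89 \sqrt{2} \sqrt{-30}\right) = \sqrt{327778} + \left(31 + 2131 \cdot 89 \sqrt{2} i \sqrt{30}\right) = \sqrt{327778} + \left(31 + 2131 \cdot 89 \cdot 2 i \sqrt{15}\right) = \sqrt{327778} + \left(31 + 379318 i \sqrt{15}\right) = 31 + \sqrt{327778} + 379318 i \sqrt{15}$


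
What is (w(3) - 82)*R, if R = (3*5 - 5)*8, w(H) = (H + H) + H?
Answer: -5840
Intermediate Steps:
w(H) = 3*H (w(H) = 2*H + H = 3*H)
R = 80 (R = (15 - 5)*8 = 10*8 = 80)
(w(3) - 82)*R = (3*3 - 82)*80 = (9 - 82)*80 = -73*80 = -5840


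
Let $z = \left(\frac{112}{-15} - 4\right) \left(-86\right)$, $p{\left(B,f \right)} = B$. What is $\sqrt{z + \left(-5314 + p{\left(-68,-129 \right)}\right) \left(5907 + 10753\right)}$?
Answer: $\frac{472 i \sqrt{90555}}{15} \approx 9469.1 i$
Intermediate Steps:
$z = \frac{14792}{15}$ ($z = \left(112 \left(- \frac{1}{15}\right) - 4\right) \left(-86\right) = \left(- \frac{112}{15} - 4\right) \left(-86\right) = \left(- \frac{172}{15}\right) \left(-86\right) = \frac{14792}{15} \approx 986.13$)
$\sqrt{z + \left(-5314 + p{\left(-68,-129 \right)}\right) \left(5907 + 10753\right)} = \sqrt{\frac{14792}{15} + \left(-5314 - 68\right) \left(5907 + 10753\right)} = \sqrt{\frac{14792}{15} - 89664120} = \sqrt{- \frac{1344947008}{15}} = \frac{472 i \sqrt{90555}}{15}$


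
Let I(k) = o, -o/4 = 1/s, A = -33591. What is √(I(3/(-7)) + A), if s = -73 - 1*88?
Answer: I*√870711667/161 ≈ 183.28*I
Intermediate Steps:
s = -161 (s = -73 - 88 = -161)
o = 4/161 (o = -4/(-161) = -4*(-1/161) = 4/161 ≈ 0.024845)
I(k) = 4/161
√(I(3/(-7)) + A) = √(4/161 - 33591) = √(-5408147/161) = I*√870711667/161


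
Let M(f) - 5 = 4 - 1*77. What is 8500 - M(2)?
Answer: 8568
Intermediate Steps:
M(f) = -68 (M(f) = 5 + (4 - 1*77) = 5 + (4 - 77) = 5 - 73 = -68)
8500 - M(2) = 8500 - 1*(-68) = 8500 + 68 = 8568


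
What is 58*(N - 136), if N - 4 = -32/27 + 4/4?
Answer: -207002/27 ≈ -7666.7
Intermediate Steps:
N = 103/27 (N = 4 + (-32/27 + 4/4) = 4 + (-32*1/27 + 4*(¼)) = 4 + (-32/27 + 1) = 4 - 5/27 = 103/27 ≈ 3.8148)
58*(N - 136) = 58*(103/27 - 136) = 58*(-3569/27) = -207002/27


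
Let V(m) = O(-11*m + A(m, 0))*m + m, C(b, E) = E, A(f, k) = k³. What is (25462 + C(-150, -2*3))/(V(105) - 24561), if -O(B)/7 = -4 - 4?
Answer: -37/27 ≈ -1.3704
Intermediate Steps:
O(B) = 56 (O(B) = -7*(-4 - 4) = -7*(-8) = 56)
V(m) = 57*m (V(m) = 56*m + m = 57*m)
(25462 + C(-150, -2*3))/(V(105) - 24561) = (25462 - 2*3)/(57*105 - 24561) = (25462 - 6)/(5985 - 24561) = 25456/(-18576) = 25456*(-1/18576) = -37/27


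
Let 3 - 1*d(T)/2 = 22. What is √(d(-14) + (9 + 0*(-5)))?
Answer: I*√29 ≈ 5.3852*I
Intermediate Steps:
d(T) = -38 (d(T) = 6 - 2*22 = 6 - 44 = -38)
√(d(-14) + (9 + 0*(-5))) = √(-38 + (9 + 0*(-5))) = √(-38 + (9 + 0)) = √(-38 + 9) = √(-29) = I*√29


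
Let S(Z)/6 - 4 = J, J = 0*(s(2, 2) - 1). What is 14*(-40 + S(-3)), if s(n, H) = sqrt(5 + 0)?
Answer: -224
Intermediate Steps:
s(n, H) = sqrt(5)
J = 0 (J = 0*(sqrt(5) - 1) = 0*(-1 + sqrt(5)) = 0)
S(Z) = 24 (S(Z) = 24 + 6*0 = 24 + 0 = 24)
14*(-40 + S(-3)) = 14*(-40 + 24) = 14*(-16) = -224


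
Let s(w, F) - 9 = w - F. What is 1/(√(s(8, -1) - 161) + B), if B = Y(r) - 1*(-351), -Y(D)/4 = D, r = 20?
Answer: 271/73584 - I*√143/73584 ≈ 0.0036829 - 0.00016251*I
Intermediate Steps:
Y(D) = -4*D
s(w, F) = 9 + w - F (s(w, F) = 9 + (w - F) = 9 + w - F)
B = 271 (B = -4*20 - 1*(-351) = -80 + 351 = 271)
1/(√(s(8, -1) - 161) + B) = 1/(√((9 + 8 - 1*(-1)) - 161) + 271) = 1/(√((9 + 8 + 1) - 161) + 271) = 1/(√(18 - 161) + 271) = 1/(√(-143) + 271) = 1/(I*√143 + 271) = 1/(271 + I*√143)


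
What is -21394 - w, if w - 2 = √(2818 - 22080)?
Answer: -21396 - I*√19262 ≈ -21396.0 - 138.79*I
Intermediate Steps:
w = 2 + I*√19262 (w = 2 + √(2818 - 22080) = 2 + √(-19262) = 2 + I*√19262 ≈ 2.0 + 138.79*I)
-21394 - w = -21394 - (2 + I*√19262) = -21394 + (-2 - I*√19262) = -21396 - I*√19262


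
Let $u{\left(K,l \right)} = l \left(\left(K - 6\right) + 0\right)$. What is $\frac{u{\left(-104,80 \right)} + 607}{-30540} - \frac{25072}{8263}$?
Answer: $- \frac{232666707}{84117340} \approx -2.766$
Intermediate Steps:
$u{\left(K,l \right)} = l \left(-6 + K\right)$ ($u{\left(K,l \right)} = l \left(\left(K - 6\right) + 0\right) = l \left(\left(-6 + K\right) + 0\right) = l \left(-6 + K\right)$)
$\frac{u{\left(-104,80 \right)} + 607}{-30540} - \frac{25072}{8263} = \frac{80 \left(-6 - 104\right) + 607}{-30540} - \frac{25072}{8263} = \left(80 \left(-110\right) + 607\right) \left(- \frac{1}{30540}\right) - \frac{25072}{8263} = \left(-8800 + 607\right) \left(- \frac{1}{30540}\right) - \frac{25072}{8263} = \left(-8193\right) \left(- \frac{1}{30540}\right) - \frac{25072}{8263} = \frac{2731}{10180} - \frac{25072}{8263} = - \frac{232666707}{84117340}$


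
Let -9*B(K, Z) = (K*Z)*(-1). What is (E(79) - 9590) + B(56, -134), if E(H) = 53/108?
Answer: -1125715/108 ≈ -10423.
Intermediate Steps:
E(H) = 53/108 (E(H) = 53*(1/108) = 53/108)
B(K, Z) = K*Z/9 (B(K, Z) = -K*Z*(-1)/9 = -(-1)*K*Z/9 = K*Z/9)
(E(79) - 9590) + B(56, -134) = (53/108 - 9590) + (1/9)*56*(-134) = -1035667/108 - 7504/9 = -1125715/108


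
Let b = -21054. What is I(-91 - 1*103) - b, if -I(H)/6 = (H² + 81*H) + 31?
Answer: -110664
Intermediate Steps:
I(H) = -186 - 486*H - 6*H² (I(H) = -6*((H² + 81*H) + 31) = -6*(31 + H² + 81*H) = -186 - 486*H - 6*H²)
I(-91 - 1*103) - b = (-186 - 486*(-91 - 1*103) - 6*(-91 - 1*103)²) - 1*(-21054) = (-186 - 486*(-91 - 103) - 6*(-91 - 103)²) + 21054 = (-186 - 486*(-194) - 6*(-194)²) + 21054 = (-186 + 94284 - 6*37636) + 21054 = (-186 + 94284 - 225816) + 21054 = -131718 + 21054 = -110664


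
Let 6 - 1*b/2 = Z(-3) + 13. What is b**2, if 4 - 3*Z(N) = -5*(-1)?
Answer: 1600/9 ≈ 177.78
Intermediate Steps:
Z(N) = -1/3 (Z(N) = 4/3 - (-5)*(-1)/3 = 4/3 - 1/3*5 = 4/3 - 5/3 = -1/3)
b = -40/3 (b = 12 - 2*(-1/3 + 13) = 12 - 2*38/3 = 12 - 76/3 = -40/3 ≈ -13.333)
b**2 = (-40/3)**2 = 1600/9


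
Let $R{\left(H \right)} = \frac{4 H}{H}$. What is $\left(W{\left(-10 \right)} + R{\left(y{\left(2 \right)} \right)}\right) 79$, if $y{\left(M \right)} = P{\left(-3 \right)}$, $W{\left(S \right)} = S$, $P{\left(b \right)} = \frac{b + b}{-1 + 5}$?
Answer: $-474$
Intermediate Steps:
$P{\left(b \right)} = \frac{b}{2}$ ($P{\left(b \right)} = \frac{2 b}{4} = 2 b \frac{1}{4} = \frac{b}{2}$)
$y{\left(M \right)} = - \frac{3}{2}$ ($y{\left(M \right)} = \frac{1}{2} \left(-3\right) = - \frac{3}{2}$)
$R{\left(H \right)} = 4$
$\left(W{\left(-10 \right)} + R{\left(y{\left(2 \right)} \right)}\right) 79 = \left(-10 + 4\right) 79 = \left(-6\right) 79 = -474$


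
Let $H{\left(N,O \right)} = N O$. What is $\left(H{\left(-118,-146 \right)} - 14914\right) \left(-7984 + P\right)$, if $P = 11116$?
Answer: $7247448$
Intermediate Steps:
$\left(H{\left(-118,-146 \right)} - 14914\right) \left(-7984 + P\right) = \left(\left(-118\right) \left(-146\right) - 14914\right) \left(-7984 + 11116\right) = \left(17228 - 14914\right) 3132 = 2314 \cdot 3132 = 7247448$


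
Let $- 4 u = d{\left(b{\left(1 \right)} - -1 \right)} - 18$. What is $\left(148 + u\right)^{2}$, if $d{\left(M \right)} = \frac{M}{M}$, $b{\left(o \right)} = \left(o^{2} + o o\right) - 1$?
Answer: $\frac{370881}{16} \approx 23180.0$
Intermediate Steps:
$b{\left(o \right)} = -1 + 2 o^{2}$ ($b{\left(o \right)} = \left(o^{2} + o^{2}\right) - 1 = 2 o^{2} - 1 = -1 + 2 o^{2}$)
$d{\left(M \right)} = 1$
$u = \frac{17}{4}$ ($u = - \frac{1 - 18}{4} = \left(- \frac{1}{4}\right) \left(-17\right) = \frac{17}{4} \approx 4.25$)
$\left(148 + u\right)^{2} = \left(148 + \frac{17}{4}\right)^{2} = \left(\frac{609}{4}\right)^{2} = \frac{370881}{16}$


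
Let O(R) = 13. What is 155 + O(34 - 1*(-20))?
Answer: 168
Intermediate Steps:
155 + O(34 - 1*(-20)) = 155 + 13 = 168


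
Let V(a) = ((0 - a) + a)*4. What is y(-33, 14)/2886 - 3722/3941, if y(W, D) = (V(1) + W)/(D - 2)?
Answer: -43010119/45494904 ≈ -0.94538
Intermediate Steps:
V(a) = 0 (V(a) = (-a + a)*4 = 0*4 = 0)
y(W, D) = W/(-2 + D) (y(W, D) = (0 + W)/(D - 2) = W/(-2 + D))
y(-33, 14)/2886 - 3722/3941 = -33/(-2 + 14)/2886 - 3722/3941 = -33/12*(1/2886) - 3722*1/3941 = -33*1/12*(1/2886) - 3722/3941 = -11/4*1/2886 - 3722/3941 = -11/11544 - 3722/3941 = -43010119/45494904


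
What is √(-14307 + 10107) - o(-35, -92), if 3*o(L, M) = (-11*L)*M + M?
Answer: 35512/3 + 10*I*√42 ≈ 11837.0 + 64.807*I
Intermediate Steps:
o(L, M) = M/3 - 11*L*M/3 (o(L, M) = ((-11*L)*M + M)/3 = (-11*L*M + M)/3 = (M - 11*L*M)/3 = M/3 - 11*L*M/3)
√(-14307 + 10107) - o(-35, -92) = √(-14307 + 10107) - (-92)*(1 - 11*(-35))/3 = √(-4200) - (-92)*(1 + 385)/3 = 10*I*√42 - (-92)*386/3 = 10*I*√42 - 1*(-35512/3) = 10*I*√42 + 35512/3 = 35512/3 + 10*I*√42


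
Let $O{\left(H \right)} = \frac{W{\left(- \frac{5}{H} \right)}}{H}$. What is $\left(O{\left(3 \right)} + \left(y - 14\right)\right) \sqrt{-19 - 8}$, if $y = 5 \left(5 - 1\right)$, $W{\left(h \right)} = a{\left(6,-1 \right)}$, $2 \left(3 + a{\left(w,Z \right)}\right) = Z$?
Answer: $\frac{29 i \sqrt{3}}{2} \approx 25.115 i$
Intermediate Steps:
$a{\left(w,Z \right)} = -3 + \frac{Z}{2}$
$W{\left(h \right)} = - \frac{7}{2}$ ($W{\left(h \right)} = -3 + \frac{1}{2} \left(-1\right) = -3 - \frac{1}{2} = - \frac{7}{2}$)
$y = 20$ ($y = 5 \cdot 4 = 20$)
$O{\left(H \right)} = - \frac{7}{2 H}$
$\left(O{\left(3 \right)} + \left(y - 14\right)\right) \sqrt{-19 - 8} = \left(- \frac{7}{2 \cdot 3} + \left(20 - 14\right)\right) \sqrt{-19 - 8} = \left(\left(- \frac{7}{2}\right) \frac{1}{3} + 6\right) \sqrt{-27} = \left(- \frac{7}{6} + 6\right) 3 i \sqrt{3} = \frac{29 \cdot 3 i \sqrt{3}}{6} = \frac{29 i \sqrt{3}}{2}$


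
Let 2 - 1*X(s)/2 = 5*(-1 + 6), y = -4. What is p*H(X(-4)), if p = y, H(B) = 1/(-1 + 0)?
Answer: 4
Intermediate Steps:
X(s) = -46 (X(s) = 4 - 10*(-1 + 6) = 4 - 10*5 = 4 - 2*25 = 4 - 50 = -46)
H(B) = -1 (H(B) = 1/(-1) = -1)
p = -4
p*H(X(-4)) = -4*(-1) = 4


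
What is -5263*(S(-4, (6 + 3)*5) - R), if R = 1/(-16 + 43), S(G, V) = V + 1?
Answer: -6531383/27 ≈ -2.4190e+5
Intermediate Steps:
S(G, V) = 1 + V
R = 1/27 ≈ 0.037037
-5263*(S(-4, (6 + 3)*5) - R) = -5263*((1 + (6 + 3)*5) - 1*1/27) = -5263*((1 + 9*5) - 1/27) = -5263*((1 + 45) - 1/27) = -5263*(46 - 1/27) = -5263*1241/27 = -6531383/27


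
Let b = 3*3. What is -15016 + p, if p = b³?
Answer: -14287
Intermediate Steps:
b = 9
p = 729 (p = 9³ = 729)
-15016 + p = -15016 + 729 = -14287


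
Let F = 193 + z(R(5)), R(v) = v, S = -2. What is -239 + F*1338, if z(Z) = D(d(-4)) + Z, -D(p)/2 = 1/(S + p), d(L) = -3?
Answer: 1326101/5 ≈ 2.6522e+5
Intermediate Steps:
D(p) = -2/(-2 + p)
z(Z) = ⅖ + Z (z(Z) = -2/(-2 - 3) + Z = -2/(-5) + Z = -2*(-⅕) + Z = ⅖ + Z)
F = 992/5 (F = 193 + (⅖ + 5) = 193 + 27/5 = 992/5 ≈ 198.40)
-239 + F*1338 = -239 + (992/5)*1338 = -239 + 1327296/5 = 1326101/5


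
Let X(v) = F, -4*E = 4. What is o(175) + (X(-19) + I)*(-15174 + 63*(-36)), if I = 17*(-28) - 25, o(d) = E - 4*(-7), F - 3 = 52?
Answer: 7779159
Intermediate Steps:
F = 55 (F = 3 + 52 = 55)
E = -1 (E = -1/4*4 = -1)
X(v) = 55
o(d) = 27 (o(d) = -1 - 4*(-7) = -1 + 28 = 27)
I = -501 (I = -476 - 25 = -501)
o(175) + (X(-19) + I)*(-15174 + 63*(-36)) = 27 + (55 - 501)*(-15174 + 63*(-36)) = 27 - 446*(-15174 - 2268) = 27 - 446*(-17442) = 27 + 7779132 = 7779159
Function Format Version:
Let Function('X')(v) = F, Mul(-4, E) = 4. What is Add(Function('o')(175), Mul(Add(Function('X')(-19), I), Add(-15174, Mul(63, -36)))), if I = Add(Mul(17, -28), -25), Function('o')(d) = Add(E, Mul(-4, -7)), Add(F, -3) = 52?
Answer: 7779159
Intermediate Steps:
F = 55 (F = Add(3, 52) = 55)
E = -1 (E = Mul(Rational(-1, 4), 4) = -1)
Function('X')(v) = 55
Function('o')(d) = 27 (Function('o')(d) = Add(-1, Mul(-4, -7)) = Add(-1, 28) = 27)
I = -501 (I = Add(-476, -25) = -501)
Add(Function('o')(175), Mul(Add(Function('X')(-19), I), Add(-15174, Mul(63, -36)))) = Add(27, Mul(Add(55, -501), Add(-15174, Mul(63, -36)))) = Add(27, Mul(-446, Add(-15174, -2268))) = Add(27, Mul(-446, -17442)) = Add(27, 7779132) = 7779159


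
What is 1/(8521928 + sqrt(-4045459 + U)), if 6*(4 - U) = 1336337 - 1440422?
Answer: 17043856/145246521730583 - 3*I*sqrt(1790270)/145246521730583 ≈ 1.1734e-7 - 2.7636e-11*I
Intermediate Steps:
U = 34703/2 (U = 4 - (1336337 - 1440422)/6 = 4 - 1/6*(-104085) = 4 + 34695/2 = 34703/2 ≈ 17352.)
1/(8521928 + sqrt(-4045459 + U)) = 1/(8521928 + sqrt(-4045459 + 34703/2)) = 1/(8521928 + sqrt(-8056215/2)) = 1/(8521928 + 3*I*sqrt(1790270)/2)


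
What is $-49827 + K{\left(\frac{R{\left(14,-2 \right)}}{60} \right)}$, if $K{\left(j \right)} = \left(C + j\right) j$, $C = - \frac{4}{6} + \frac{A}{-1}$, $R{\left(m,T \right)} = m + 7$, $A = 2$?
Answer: $- \frac{59793373}{1200} \approx -49828.0$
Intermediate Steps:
$R{\left(m,T \right)} = 7 + m$
$C = - \frac{8}{3}$ ($C = - \frac{4}{6} + \frac{2}{-1} = \left(-4\right) \frac{1}{6} + 2 \left(-1\right) = - \frac{2}{3} - 2 = - \frac{8}{3} \approx -2.6667$)
$K{\left(j \right)} = j \left(- \frac{8}{3} + j\right)$ ($K{\left(j \right)} = \left(- \frac{8}{3} + j\right) j = j \left(- \frac{8}{3} + j\right)$)
$-49827 + K{\left(\frac{R{\left(14,-2 \right)}}{60} \right)} = -49827 + \frac{\frac{7 + 14}{60} \left(-8 + 3 \frac{7 + 14}{60}\right)}{3} = -49827 + \frac{21 \cdot \frac{1}{60} \left(-8 + 3 \cdot 21 \cdot \frac{1}{60}\right)}{3} = -49827 + \frac{1}{3} \cdot \frac{7}{20} \left(-8 + 3 \cdot \frac{7}{20}\right) = -49827 + \frac{1}{3} \cdot \frac{7}{20} \left(-8 + \frac{21}{20}\right) = -49827 + \frac{1}{3} \cdot \frac{7}{20} \left(- \frac{139}{20}\right) = -49827 - \frac{973}{1200} = - \frac{59793373}{1200}$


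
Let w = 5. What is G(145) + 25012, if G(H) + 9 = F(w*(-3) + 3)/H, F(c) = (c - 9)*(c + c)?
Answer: 3625939/145 ≈ 25006.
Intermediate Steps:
F(c) = 2*c*(-9 + c) (F(c) = (-9 + c)*(2*c) = 2*c*(-9 + c))
G(H) = -9 + 504/H (G(H) = -9 + (2*(5*(-3) + 3)*(-9 + (5*(-3) + 3)))/H = -9 + (2*(-15 + 3)*(-9 + (-15 + 3)))/H = -9 + (2*(-12)*(-9 - 12))/H = -9 + (2*(-12)*(-21))/H = -9 + 504/H)
G(145) + 25012 = (-9 + 504/145) + 25012 = -801/145 + 25012 = 3625939/145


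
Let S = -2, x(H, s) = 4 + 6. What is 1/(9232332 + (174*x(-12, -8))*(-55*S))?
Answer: 1/9423732 ≈ 1.0612e-7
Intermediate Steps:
x(H, s) = 10
1/(9232332 + (174*x(-12, -8))*(-55*S)) = 1/(9232332 + (174*10)*(-55*(-2))) = 1/(9232332 + 1740*110) = 1/(9232332 + 191400) = 1/9423732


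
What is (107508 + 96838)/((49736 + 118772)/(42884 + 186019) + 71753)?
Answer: 46775412438/16424645467 ≈ 2.8479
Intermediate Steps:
(107508 + 96838)/((49736 + 118772)/(42884 + 186019) + 71753) = 204346/(168508/228903 + 71753) = 204346/(16424645467/228903) = 204346*(228903/16424645467) = 46775412438/16424645467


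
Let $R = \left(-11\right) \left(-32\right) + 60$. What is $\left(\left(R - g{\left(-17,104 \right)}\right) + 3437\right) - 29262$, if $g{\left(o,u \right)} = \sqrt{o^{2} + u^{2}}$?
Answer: $-25413 - \sqrt{11105} \approx -25518.0$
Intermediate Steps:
$R = 412$ ($R = 352 + 60 = 412$)
$\left(\left(R - g{\left(-17,104 \right)}\right) + 3437\right) - 29262 = \left(\left(412 - \sqrt{\left(-17\right)^{2} + 104^{2}}\right) + 3437\right) - 29262 = \left(\left(412 - \sqrt{289 + 10816}\right) + 3437\right) - 29262 = \left(\left(412 - \sqrt{11105}\right) + 3437\right) - 29262 = \left(3849 - \sqrt{11105}\right) - 29262 = -25413 - \sqrt{11105}$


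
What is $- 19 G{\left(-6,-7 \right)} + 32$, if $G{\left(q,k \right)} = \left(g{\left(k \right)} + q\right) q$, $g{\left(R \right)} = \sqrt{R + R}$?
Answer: $-652 + 114 i \sqrt{14} \approx -652.0 + 426.55 i$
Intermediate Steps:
$g{\left(R \right)} = \sqrt{2} \sqrt{R}$ ($g{\left(R \right)} = \sqrt{2 R} = \sqrt{2} \sqrt{R}$)
$G{\left(q,k \right)} = q \left(q + \sqrt{2} \sqrt{k}\right)$ ($G{\left(q,k \right)} = \left(\sqrt{2} \sqrt{k} + q\right) q = \left(q + \sqrt{2} \sqrt{k}\right) q = q \left(q + \sqrt{2} \sqrt{k}\right)$)
$- 19 G{\left(-6,-7 \right)} + 32 = - 19 \left(- 6 \left(-6 + \sqrt{2} \sqrt{-7}\right)\right) + 32 = - 19 \left(- 6 \left(-6 + \sqrt{2} i \sqrt{7}\right)\right) + 32 = - 19 \left(- 6 \left(-6 + i \sqrt{14}\right)\right) + 32 = - 19 \left(36 - 6 i \sqrt{14}\right) + 32 = \left(-684 + 114 i \sqrt{14}\right) + 32 = -652 + 114 i \sqrt{14}$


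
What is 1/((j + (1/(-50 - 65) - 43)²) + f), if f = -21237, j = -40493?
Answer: -13225/791916334 ≈ -1.6700e-5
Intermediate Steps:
1/((j + (1/(-50 - 65) - 43)²) + f) = 1/((-40493 + (1/(-50 - 65) - 43)²) - 21237) = 1/((-40493 + (1/(-115) - 43)²) - 21237) = 1/((-40493 + (-1/115 - 43)²) - 21237) = 1/((-40493 + (-4946/115)²) - 21237) = 1/((-40493 + 24462916/13225) - 21237) = 1/(-511057009/13225 - 21237) = 1/(-791916334/13225) = -13225/791916334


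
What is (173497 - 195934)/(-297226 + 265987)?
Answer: 831/1157 ≈ 0.71824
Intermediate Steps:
(173497 - 195934)/(-297226 + 265987) = -22437/(-31239) = -22437*(-1/31239) = 831/1157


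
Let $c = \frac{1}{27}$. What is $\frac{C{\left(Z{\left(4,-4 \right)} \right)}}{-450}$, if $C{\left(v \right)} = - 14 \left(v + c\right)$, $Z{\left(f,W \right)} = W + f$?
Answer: $\frac{7}{6075} \approx 0.0011523$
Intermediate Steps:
$c = \frac{1}{27} \approx 0.037037$
$C{\left(v \right)} = - \frac{14}{27} - 14 v$ ($C{\left(v \right)} = - 14 \left(v + \frac{1}{27}\right) = - 14 \left(\frac{1}{27} + v\right) = - \frac{14}{27} - 14 v$)
$\frac{C{\left(Z{\left(4,-4 \right)} \right)}}{-450} = \frac{- \frac{14}{27} - 14 \left(-4 + 4\right)}{-450} = \left(- \frac{14}{27} - 0\right) \left(- \frac{1}{450}\right) = \left(- \frac{14}{27} + 0\right) \left(- \frac{1}{450}\right) = \left(- \frac{14}{27}\right) \left(- \frac{1}{450}\right) = \frac{7}{6075}$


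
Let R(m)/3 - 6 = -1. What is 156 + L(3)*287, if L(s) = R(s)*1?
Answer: 4461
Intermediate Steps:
R(m) = 15 (R(m) = 18 + 3*(-1) = 18 - 3 = 15)
L(s) = 15 (L(s) = 15*1 = 15)
156 + L(3)*287 = 156 + 15*287 = 156 + 4305 = 4461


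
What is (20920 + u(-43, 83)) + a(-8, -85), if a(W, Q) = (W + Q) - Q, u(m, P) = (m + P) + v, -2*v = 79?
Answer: 41825/2 ≈ 20913.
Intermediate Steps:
v = -79/2 (v = -1/2*79 = -79/2 ≈ -39.500)
u(m, P) = -79/2 + P + m (u(m, P) = (m + P) - 79/2 = (P + m) - 79/2 = -79/2 + P + m)
a(W, Q) = W (a(W, Q) = (Q + W) - Q = W)
(20920 + u(-43, 83)) + a(-8, -85) = (20920 + (-79/2 + 83 - 43)) - 8 = (20920 + 1/2) - 8 = 41841/2 - 8 = 41825/2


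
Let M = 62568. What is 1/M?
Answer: 1/62568 ≈ 1.5983e-5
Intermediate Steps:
1/M = 1/62568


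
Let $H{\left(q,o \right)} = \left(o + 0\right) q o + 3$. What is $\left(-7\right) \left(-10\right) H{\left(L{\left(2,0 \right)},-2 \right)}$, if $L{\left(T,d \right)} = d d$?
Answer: $210$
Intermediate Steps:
$L{\left(T,d \right)} = d^{2}$
$H{\left(q,o \right)} = 3 + q o^{2}$ ($H{\left(q,o \right)} = o q o + 3 = q o^{2} + 3 = 3 + q o^{2}$)
$\left(-7\right) \left(-10\right) H{\left(L{\left(2,0 \right)},-2 \right)} = \left(-7\right) \left(-10\right) \left(3 + 0^{2} \left(-2\right)^{2}\right) = 70 \left(3 + 0 \cdot 4\right) = 70 \left(3 + 0\right) = 70 \cdot 3 = 210$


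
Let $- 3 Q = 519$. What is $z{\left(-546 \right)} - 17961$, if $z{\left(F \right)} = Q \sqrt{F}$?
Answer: $-17961 - 173 i \sqrt{546} \approx -17961.0 - 4042.4 i$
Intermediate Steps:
$Q = -173$ ($Q = \left(- \frac{1}{3}\right) 519 = -173$)
$z{\left(F \right)} = - 173 \sqrt{F}$
$z{\left(-546 \right)} - 17961 = - 173 \sqrt{-546} - 17961 = - 173 i \sqrt{546} - 17961 = -17961 - 173 i \sqrt{546}$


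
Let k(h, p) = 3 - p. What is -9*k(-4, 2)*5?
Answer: -45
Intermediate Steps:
-9*k(-4, 2)*5 = -9*(3 - 1*2)*5 = -9*(3 - 2)*5 = -9*1*5 = -9*5 = -45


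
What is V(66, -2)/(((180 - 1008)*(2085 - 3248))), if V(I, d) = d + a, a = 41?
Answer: 13/320988 ≈ 4.0500e-5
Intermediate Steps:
V(I, d) = 41 + d (V(I, d) = d + 41 = 41 + d)
V(66, -2)/(((180 - 1008)*(2085 - 3248))) = (41 - 2)/(((180 - 1008)*(2085 - 3248))) = 39/((-828*(-1163))) = 39/962964 = 39*(1/962964) = 13/320988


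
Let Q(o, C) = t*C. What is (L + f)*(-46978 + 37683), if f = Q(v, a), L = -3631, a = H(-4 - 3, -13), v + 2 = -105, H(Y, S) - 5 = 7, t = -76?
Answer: 42227185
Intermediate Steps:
H(Y, S) = 12 (H(Y, S) = 5 + 7 = 12)
v = -107 (v = -2 - 105 = -107)
a = 12
Q(o, C) = -76*C
f = -912 (f = -76*12 = -912)
(L + f)*(-46978 + 37683) = (-3631 - 912)*(-46978 + 37683) = -4543*(-9295) = 42227185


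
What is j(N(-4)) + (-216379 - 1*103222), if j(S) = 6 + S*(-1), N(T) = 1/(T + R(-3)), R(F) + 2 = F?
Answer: -2876354/9 ≈ -3.1960e+5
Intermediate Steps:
R(F) = -2 + F
N(T) = 1/(-5 + T) (N(T) = 1/(T + (-2 - 3)) = 1/(T - 5) = 1/(-5 + T))
j(S) = 6 - S
j(N(-4)) + (-216379 - 1*103222) = (6 - 1/(-5 - 4)) + (-216379 - 1*103222) = (6 - 1/(-9)) + (-216379 - 103222) = (6 - 1*(-1/9)) - 319601 = (6 + 1/9) - 319601 = 55/9 - 319601 = -2876354/9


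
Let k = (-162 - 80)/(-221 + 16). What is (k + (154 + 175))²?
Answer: 4581529969/42025 ≈ 1.0902e+5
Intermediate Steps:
k = 242/205 (k = -242/(-205) = -242*(-1/205) = 242/205 ≈ 1.1805)
(k + (154 + 175))² = (242/205 + (154 + 175))² = (242/205 + 329)² = (67687/205)² = 4581529969/42025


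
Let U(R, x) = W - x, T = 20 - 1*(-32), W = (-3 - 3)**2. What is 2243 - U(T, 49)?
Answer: 2256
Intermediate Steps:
W = 36 (W = (-6)**2 = 36)
T = 52 (T = 20 + 32 = 52)
U(R, x) = 36 - x
2243 - U(T, 49) = 2243 - (36 - 1*49) = 2243 - (36 - 49) = 2243 - 1*(-13) = 2243 + 13 = 2256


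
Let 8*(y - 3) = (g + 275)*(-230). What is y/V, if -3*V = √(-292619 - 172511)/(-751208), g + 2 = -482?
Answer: -6774112041*I*√465130/232565 ≈ -1.9865e+7*I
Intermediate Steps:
g = -484 (g = -2 - 482 = -484)
y = 24047/4 (y = 3 + ((-484 + 275)*(-230))/8 = 3 + (-209*(-230))/8 = 3 + (⅛)*48070 = 3 + 24035/4 = 24047/4 ≈ 6011.8)
V = I*√465130/2253624 (V = -√(-292619 - 172511)/(3*(-751208)) = -√(-465130)*(-1)/(3*751208) = -I*√465130*(-1)/(3*751208) = -(-1)*I*√465130/2253624 = I*√465130/2253624 ≈ 0.00030263*I)
y/V = 24047/(4*((I*√465130/2253624))) = 24047*(-1126812*I*√465130/232565)/4 = -6774112041*I*√465130/232565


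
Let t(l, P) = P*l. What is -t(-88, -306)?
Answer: -26928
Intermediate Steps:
-t(-88, -306) = -(-306)*(-88) = -1*26928 = -26928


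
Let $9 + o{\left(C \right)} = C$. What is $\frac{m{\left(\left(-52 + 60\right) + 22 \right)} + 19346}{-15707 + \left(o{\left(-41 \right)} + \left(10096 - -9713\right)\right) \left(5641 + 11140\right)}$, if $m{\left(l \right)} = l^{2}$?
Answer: $\frac{10123}{165780036} \approx 6.1063 \cdot 10^{-5}$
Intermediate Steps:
$o{\left(C \right)} = -9 + C$
$\frac{m{\left(\left(-52 + 60\right) + 22 \right)} + 19346}{-15707 + \left(o{\left(-41 \right)} + \left(10096 - -9713\right)\right) \left(5641 + 11140\right)} = \frac{\left(\left(-52 + 60\right) + 22\right)^{2} + 19346}{-15707 + \left(\left(-9 - 41\right) + \left(10096 - -9713\right)\right) \left(5641 + 11140\right)} = \frac{\left(8 + 22\right)^{2} + 19346}{-15707 + \left(-50 + \left(10096 + 9713\right)\right) 16781} = \frac{30^{2} + 19346}{-15707 + \left(-50 + 19809\right) 16781} = \frac{900 + 19346}{-15707 + 19759 \cdot 16781} = \frac{20246}{-15707 + 331575779} = \frac{20246}{331560072} = 20246 \cdot \frac{1}{331560072} = \frac{10123}{165780036}$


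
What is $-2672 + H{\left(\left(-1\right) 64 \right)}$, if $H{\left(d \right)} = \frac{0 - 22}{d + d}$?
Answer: $- \frac{170997}{64} \approx -2671.8$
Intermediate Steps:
$H{\left(d \right)} = - \frac{11}{d}$ ($H{\left(d \right)} = - \frac{22}{2 d} = - 22 \frac{1}{2 d} = - \frac{11}{d}$)
$-2672 + H{\left(\left(-1\right) 64 \right)} = -2672 - \frac{11}{\left(-1\right) 64} = -2672 - \frac{11}{-64} = -2672 - - \frac{11}{64} = -2672 + \frac{11}{64} = - \frac{170997}{64}$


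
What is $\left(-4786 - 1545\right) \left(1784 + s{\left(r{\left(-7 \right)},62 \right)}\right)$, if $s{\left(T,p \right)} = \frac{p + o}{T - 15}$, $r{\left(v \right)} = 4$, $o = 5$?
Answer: $- \frac{123815367}{11} \approx -1.1256 \cdot 10^{7}$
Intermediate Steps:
$s{\left(T,p \right)} = \frac{5 + p}{-15 + T}$ ($s{\left(T,p \right)} = \frac{p + 5}{T - 15} = \frac{5 + p}{-15 + T}$)
$\left(-4786 - 1545\right) \left(1784 + s{\left(r{\left(-7 \right)},62 \right)}\right) = \left(-4786 - 1545\right) \left(1784 + \frac{5 + 62}{-15 + 4}\right) = - 6331 \left(1784 + \frac{1}{-11} \cdot 67\right) = - 6331 \left(1784 - \frac{67}{11}\right) = \left(-6331\right) \frac{19557}{11} = - \frac{123815367}{11}$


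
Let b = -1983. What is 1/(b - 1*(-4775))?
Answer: 1/2792 ≈ 0.00035817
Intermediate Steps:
1/(b - 1*(-4775)) = 1/(-1983 - 1*(-4775)) = 1/(-1983 + 4775) = 1/2792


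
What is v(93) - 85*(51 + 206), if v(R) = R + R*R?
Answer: -13103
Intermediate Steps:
v(R) = R + R**2
v(93) - 85*(51 + 206) = 93*(1 + 93) - 85*(51 + 206) = 93*94 - 85*257 = 8742 - 1*21845 = 8742 - 21845 = -13103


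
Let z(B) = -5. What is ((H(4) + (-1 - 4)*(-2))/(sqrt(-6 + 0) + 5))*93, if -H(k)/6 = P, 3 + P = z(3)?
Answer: 870 - 174*I*sqrt(6) ≈ 870.0 - 426.21*I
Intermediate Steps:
P = -8 (P = -3 - 5 = -8)
H(k) = 48 (H(k) = -6*(-8) = 48)
((H(4) + (-1 - 4)*(-2))/(sqrt(-6 + 0) + 5))*93 = ((48 + (-1 - 4)*(-2))/(sqrt(-6 + 0) + 5))*93 = ((48 - 5*(-2))/(sqrt(-6) + 5))*93 = ((48 + 10)/(I*sqrt(6) + 5))*93 = (58/(5 + I*sqrt(6)))*93 = 5394/(5 + I*sqrt(6))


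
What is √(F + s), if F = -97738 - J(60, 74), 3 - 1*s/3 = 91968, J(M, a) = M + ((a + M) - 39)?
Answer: 6*I*√10383 ≈ 611.38*I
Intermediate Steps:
J(M, a) = -39 + a + 2*M (J(M, a) = M + ((M + a) - 39) = M + (-39 + M + a) = -39 + a + 2*M)
s = -275895 (s = 9 - 3*91968 = 9 - 275904 = -275895)
F = -97893 (F = -97738 - (-39 + 74 + 2*60) = -97738 - (-39 + 74 + 120) = -97738 - 1*155 = -97738 - 155 = -97893)
√(F + s) = √(-97893 - 275895) = √(-373788) = 6*I*√10383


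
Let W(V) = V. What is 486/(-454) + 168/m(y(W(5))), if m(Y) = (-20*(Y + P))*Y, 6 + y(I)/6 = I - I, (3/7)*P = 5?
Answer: -178979/165710 ≈ -1.0801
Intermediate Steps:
P = 35/3 (P = (7/3)*5 = 35/3 ≈ 11.667)
y(I) = -36 (y(I) = -36 + 6*(I - I) = -36 + 6*0 = -36 + 0 = -36)
m(Y) = Y*(-700/3 - 20*Y) (m(Y) = (-20*(Y + 35/3))*Y = (-20*(35/3 + Y))*Y = (-700/3 - 20*Y)*Y = Y*(-700/3 - 20*Y))
486/(-454) + 168/m(y(W(5))) = 486/(-454) + 168/((-20/3*(-36)*(35 + 3*(-36)))) = 486*(-1/454) + 168/((-20/3*(-36)*(35 - 108))) = -243/227 + 168/((-20/3*(-36)*(-73))) = -243/227 + 168/(-17520) = -243/227 + 168*(-1/17520) = -243/227 - 7/730 = -178979/165710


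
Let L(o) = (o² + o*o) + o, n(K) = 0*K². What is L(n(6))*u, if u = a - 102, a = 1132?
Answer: 0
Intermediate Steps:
n(K) = 0
u = 1030 (u = 1132 - 102 = 1030)
L(o) = o + 2*o² (L(o) = (o² + o²) + o = 2*o² + o = o + 2*o²)
L(n(6))*u = (0*(1 + 2*0))*1030 = (0*(1 + 0))*1030 = (0*1)*1030 = 0*1030 = 0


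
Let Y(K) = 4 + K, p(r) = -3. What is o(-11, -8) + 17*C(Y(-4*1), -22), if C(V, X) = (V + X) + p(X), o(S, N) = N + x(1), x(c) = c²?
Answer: -432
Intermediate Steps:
o(S, N) = 1 + N (o(S, N) = N + 1² = N + 1 = 1 + N)
C(V, X) = -3 + V + X (C(V, X) = (V + X) - 3 = -3 + V + X)
o(-11, -8) + 17*C(Y(-4*1), -22) = (1 - 8) + 17*(-3 + (4 - 4*1) - 22) = -7 + 17*(-3 + (4 - 4) - 22) = -7 + 17*(-3 + 0 - 22) = -7 + 17*(-25) = -7 - 425 = -432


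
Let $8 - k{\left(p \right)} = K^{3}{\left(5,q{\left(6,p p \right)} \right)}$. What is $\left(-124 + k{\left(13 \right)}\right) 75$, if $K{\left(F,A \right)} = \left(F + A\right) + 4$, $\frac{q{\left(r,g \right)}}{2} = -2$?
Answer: $-18075$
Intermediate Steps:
$q{\left(r,g \right)} = -4$ ($q{\left(r,g \right)} = 2 \left(-2\right) = -4$)
$K{\left(F,A \right)} = 4 + A + F$ ($K{\left(F,A \right)} = \left(A + F\right) + 4 = 4 + A + F$)
$k{\left(p \right)} = -117$ ($k{\left(p \right)} = 8 - \left(4 - 4 + 5\right)^{3} = 8 - 5^{3} = 8 - 125 = -117$)
$\left(-124 + k{\left(13 \right)}\right) 75 = \left(-124 - 117\right) 75 = \left(-241\right) 75 = -18075$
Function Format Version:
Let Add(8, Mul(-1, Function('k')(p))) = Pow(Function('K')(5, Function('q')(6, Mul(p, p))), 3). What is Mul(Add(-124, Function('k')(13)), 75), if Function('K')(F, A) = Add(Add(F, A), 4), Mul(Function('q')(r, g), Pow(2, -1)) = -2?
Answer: -18075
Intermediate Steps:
Function('q')(r, g) = -4 (Function('q')(r, g) = Mul(2, -2) = -4)
Function('K')(F, A) = Add(4, A, F) (Function('K')(F, A) = Add(Add(A, F), 4) = Add(4, A, F))
Function('k')(p) = -117 (Function('k')(p) = Add(8, Mul(-1, Pow(Add(4, -4, 5), 3))) = Add(8, Mul(-1, Pow(5, 3))) = Add(8, Mul(-1, 125)) = Add(8, -125) = -117)
Mul(Add(-124, Function('k')(13)), 75) = Mul(Add(-124, -117), 75) = Mul(-241, 75) = -18075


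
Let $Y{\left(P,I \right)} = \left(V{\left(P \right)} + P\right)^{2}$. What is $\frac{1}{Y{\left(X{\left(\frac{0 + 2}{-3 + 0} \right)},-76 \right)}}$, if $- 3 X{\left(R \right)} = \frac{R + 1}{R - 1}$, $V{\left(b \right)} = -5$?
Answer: $\frac{225}{5476} \approx 0.041088$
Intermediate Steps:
$X{\left(R \right)} = - \frac{1 + R}{3 \left(-1 + R\right)}$ ($X{\left(R \right)} = - \frac{\left(R + 1\right) \frac{1}{R - 1}}{3} = - \frac{\left(1 + R\right) \frac{1}{-1 + R}}{3} = - \frac{\frac{1}{-1 + R} \left(1 + R\right)}{3} = - \frac{1 + R}{3 \left(-1 + R\right)}$)
$Y{\left(P,I \right)} = \left(-5 + P\right)^{2}$
$\frac{1}{Y{\left(X{\left(\frac{0 + 2}{-3 + 0} \right)},-76 \right)}} = \frac{1}{\left(-5 + \frac{-1 - \frac{0 + 2}{-3 + 0}}{3 \left(-1 + \frac{0 + 2}{-3 + 0}\right)}\right)^{2}} = \frac{1}{\left(-5 + \frac{-1 - \frac{2}{-3}}{3 \left(-1 + \frac{2}{-3}\right)}\right)^{2}} = \frac{1}{\left(-5 + \frac{-1 - 2 \left(- \frac{1}{3}\right)}{3 \left(-1 + 2 \left(- \frac{1}{3}\right)\right)}\right)^{2}} = \frac{1}{\left(-5 + \frac{-1 - - \frac{2}{3}}{3 \left(-1 - \frac{2}{3}\right)}\right)^{2}} = \frac{1}{\left(-5 + \frac{-1 + \frac{2}{3}}{3 \left(- \frac{5}{3}\right)}\right)^{2}} = \frac{1}{\left(-5 + \frac{1}{3} \left(- \frac{3}{5}\right) \left(- \frac{1}{3}\right)\right)^{2}} = \frac{1}{\left(-5 + \frac{1}{15}\right)^{2}} = \frac{1}{\left(- \frac{74}{15}\right)^{2}} = \frac{1}{\frac{5476}{225}} = \frac{225}{5476}$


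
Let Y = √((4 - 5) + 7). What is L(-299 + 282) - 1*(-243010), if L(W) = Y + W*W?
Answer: 243299 + √6 ≈ 2.4330e+5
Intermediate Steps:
Y = √6 (Y = √(-1 + 7) = √6 ≈ 2.4495)
L(W) = √6 + W² (L(W) = √6 + W*W = √6 + W²)
L(-299 + 282) - 1*(-243010) = (√6 + (-299 + 282)²) - 1*(-243010) = (√6 + (-17)²) + 243010 = (√6 + 289) + 243010 = (289 + √6) + 243010 = 243299 + √6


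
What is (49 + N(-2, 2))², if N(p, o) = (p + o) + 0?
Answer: 2401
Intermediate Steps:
N(p, o) = o + p (N(p, o) = (o + p) + 0 = o + p)
(49 + N(-2, 2))² = (49 + (2 - 2))² = (49 + 0)² = 49² = 2401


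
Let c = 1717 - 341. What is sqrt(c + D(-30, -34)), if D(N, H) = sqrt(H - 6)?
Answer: sqrt(1376 + 2*I*sqrt(10)) ≈ 37.095 + 0.08525*I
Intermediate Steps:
D(N, H) = sqrt(-6 + H)
c = 1376
sqrt(c + D(-30, -34)) = sqrt(1376 + sqrt(-6 - 34)) = sqrt(1376 + sqrt(-40)) = sqrt(1376 + 2*I*sqrt(10))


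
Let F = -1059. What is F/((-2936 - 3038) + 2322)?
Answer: 1059/3652 ≈ 0.28998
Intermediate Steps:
F/((-2936 - 3038) + 2322) = -1059/((-2936 - 3038) + 2322) = -1059/(-5974 + 2322) = -1059/(-3652) = -1059*(-1/3652) = 1059/3652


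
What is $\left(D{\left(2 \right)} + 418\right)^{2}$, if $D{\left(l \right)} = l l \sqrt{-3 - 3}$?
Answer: $174628 + 3344 i \sqrt{6} \approx 1.7463 \cdot 10^{5} + 8191.1 i$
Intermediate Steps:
$D{\left(l \right)} = i \sqrt{6} l^{2}$ ($D{\left(l \right)} = l^{2} \sqrt{-6} = l^{2} i \sqrt{6} = i \sqrt{6} l^{2}$)
$\left(D{\left(2 \right)} + 418\right)^{2} = \left(i \sqrt{6} \cdot 2^{2} + 418\right)^{2} = \left(i \sqrt{6} \cdot 4 + 418\right)^{2} = \left(4 i \sqrt{6} + 418\right)^{2} = \left(418 + 4 i \sqrt{6}\right)^{2}$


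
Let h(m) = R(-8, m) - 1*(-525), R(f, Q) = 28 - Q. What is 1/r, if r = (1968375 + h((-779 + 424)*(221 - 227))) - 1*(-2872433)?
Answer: 1/4839231 ≈ 2.0664e-7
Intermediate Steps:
h(m) = 553 - m (h(m) = (28 - m) - 1*(-525) = (28 - m) + 525 = 553 - m)
r = 4839231 (r = (1968375 + (553 - (-779 + 424)*(221 - 227))) - 1*(-2872433) = (1968375 + (553 - (-355)*(-6))) + 2872433 = (1968375 + (553 - 1*2130)) + 2872433 = (1968375 + (553 - 2130)) + 2872433 = (1968375 - 1577) + 2872433 = 1966798 + 2872433 = 4839231)
1/r = 1/4839231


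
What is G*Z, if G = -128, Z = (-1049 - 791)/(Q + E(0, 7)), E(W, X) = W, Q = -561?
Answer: -235520/561 ≈ -419.82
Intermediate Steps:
Z = 1840/561 (Z = (-1049 - 791)/(-561 + 0) = -1840/(-561) = -1840*(-1/561) = 1840/561 ≈ 3.2799)
G*Z = -128*1840/561 = -235520/561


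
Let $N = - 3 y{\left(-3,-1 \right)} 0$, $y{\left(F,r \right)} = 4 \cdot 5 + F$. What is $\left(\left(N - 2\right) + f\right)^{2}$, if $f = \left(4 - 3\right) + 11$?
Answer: $100$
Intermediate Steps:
$f = 12$ ($f = 1 + 11 = 12$)
$y{\left(F,r \right)} = 20 + F$
$N = 0$ ($N = - 3 \left(20 - 3\right) 0 = \left(-3\right) 17 \cdot 0 = \left(-51\right) 0 = 0$)
$\left(\left(N - 2\right) + f\right)^{2} = \left(\left(0 - 2\right) + 12\right)^{2} = \left(-2 + 12\right)^{2} = 10^{2} = 100$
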